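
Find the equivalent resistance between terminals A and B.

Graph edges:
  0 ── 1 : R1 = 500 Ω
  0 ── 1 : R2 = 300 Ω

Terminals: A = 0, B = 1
Reduce the network between node 0 (A) and node 1 (B) by series/parallel combination:
  Rp1 = R1 ‖ R2 (parallel, both between nodes 0 and 1) = 1/(1/500 + 1/300) = 187.5 Ω
R_eq = 187.5 Ω

Final answer: 187.5 Ω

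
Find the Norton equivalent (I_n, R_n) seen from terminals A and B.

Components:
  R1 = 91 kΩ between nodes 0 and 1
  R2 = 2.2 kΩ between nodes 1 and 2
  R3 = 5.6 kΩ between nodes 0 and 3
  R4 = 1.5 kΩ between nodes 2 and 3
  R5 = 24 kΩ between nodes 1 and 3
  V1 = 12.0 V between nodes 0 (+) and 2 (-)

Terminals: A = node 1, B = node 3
Find the Thévenin equivalent first; then I_n = V_th/R_th and R_n = R_th.
Step 1 — V_th is the open-circuit voltage V_A - V_B (nothing connected across the terminals).
Nodal analysis, taking node 2 as the 0 V reference.
Source V1 fixes V_0 = 12 V.
KCL at each unknown node (sum of currents leaving = 0; resistances in Ω):
  Node 1: (V_1 - 12)/91000 + (V_1 - 0)/2200 + (V_1 - V_3)/24000 = 0
  Node 3: (V_3 - 12)/5600 + (V_3 - 0)/1500 + (V_3 - V_1)/24000 = 0
Collecting terms (coefficients in siemens):
  0.0005072·V_1 - 0.00004167·V_3 = 0.0001319
  0.0008869·V_3 - 0.00004167·V_1 = 0.002143
Determinant D = (0.0005072)(0.0008869) - (-0.00004167)(-0.00004167) = 0.0000004481
V_1 = [(0.0001319)(0.0008869) - (-0.00004167)(0.002143)]/D = 0.4603 V
V_3 = [(0.0005072)(0.002143) - (0.0001319)(-0.00004167)]/D = 2.438 V
V_th = V_1 - V_3 = 0.4603 - 2.438 = -1.977 V
Step 2 — R_th: zero the source — replace V1 by a short circuit (node 2 merges into node 0) — and find the resistance seen between A (node 1) and B (node 3).
Reduce the network between node 1 (A) and node 3 (B) by series/parallel combination:
  Rp1 = R1 ‖ R2 (parallel, both between nodes 0 and 1) = 1/(1/91000 + 1/2200) = 2148 Ω
  Rp2 = R3 ‖ R4 (parallel, both between nodes 0 and 3) = 1/(1/5600 + 1/1500) = 1183 Ω
  Rs1 = Rp1 + Rp2 (series, joined only at node 0) = 2148 + 1183 = 3331 Ω
  Rp3 = R5 ‖ Rs1 (parallel, both between nodes 1 and 3) = 1/(1/24000 + 1/3331) = 2925 Ω
R_th = 2.925 kΩ
I_n = V_th/R_th = -1.977/2925 = -0.000676 A, and R_n = R_th = 2.925 kΩ

Final answer: I_n = -0.000676 A, R_n = 2.925 kΩ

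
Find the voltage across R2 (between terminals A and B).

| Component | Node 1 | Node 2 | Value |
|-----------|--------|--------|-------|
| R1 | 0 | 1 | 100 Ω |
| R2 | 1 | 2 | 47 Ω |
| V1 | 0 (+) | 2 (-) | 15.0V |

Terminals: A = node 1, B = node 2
R1 and R2 are in series across V1 (node 0 → node 1 → node 2), and the output A–B is taken across R2, so this is a voltage divider.
Series current: I = V1/(R1 + R2) = 15/(100 + 47) = 15/147 = 0.102 A
V_R2 = I × R2 = V1 × R2/(R1 + R2) = 15 × 47/147 = 4.796 V

Final answer: 4.796 V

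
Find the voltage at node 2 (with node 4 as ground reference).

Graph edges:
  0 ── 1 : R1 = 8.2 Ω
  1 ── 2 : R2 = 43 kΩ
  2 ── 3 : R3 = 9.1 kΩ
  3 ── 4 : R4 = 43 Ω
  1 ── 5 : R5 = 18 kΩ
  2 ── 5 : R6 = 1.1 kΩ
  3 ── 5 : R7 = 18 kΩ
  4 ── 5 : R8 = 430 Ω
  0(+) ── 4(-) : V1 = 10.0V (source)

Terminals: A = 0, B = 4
Nodal analysis, taking node 4 as the 0 V reference.
Source V1 fixes V_0 = 10 V.
KCL at each unknown node (sum of currents leaving = 0; resistances in Ω):
  Node 1: (V_1 - 10)/8.2 + (V_1 - V_2)/43000 + (V_1 - V_5)/18000 = 0
  Node 2: (V_2 - V_1)/43000 + (V_2 - V_3)/9100 + (V_2 - V_5)/1100 = 0
  Node 3: (V_3 - V_2)/9100 + (V_3 - 0)/43 + (V_3 - V_5)/18000 = 0
  Node 5: (V_5 - V_1)/18000 + (V_5 - V_2)/1100 + (V_5 - V_3)/18000 + (V_5 - 0)/430 = 0
Collecting terms (coefficients in siemens):
  0.122·V_1 - 0.00002326·V_2 - 0.00005556·V_5 = 1.22
  0.001042·V_2 - 0.00002326·V_1 - 0.0001099·V_3 - 0.0009091·V_5 = 0
  0.02342·V_3 - 0.0001099·V_2 - 0.00005556·V_5 = 0
  0.003346·V_5 - 0.00005556·V_1 - 0.0009091·V_2 - 0.00005556·V_3 = 0
Solving these 4 simultaneous equations (Gaussian elimination) gives:
  V_1 = 9.994 V, V_2 = 0.4824 V, V_3 = 0.002968 V, V_5 = 0.2971 V
The requested potential is V_2 = 0.4824 V.

Final answer: V_2 = 0.4824 V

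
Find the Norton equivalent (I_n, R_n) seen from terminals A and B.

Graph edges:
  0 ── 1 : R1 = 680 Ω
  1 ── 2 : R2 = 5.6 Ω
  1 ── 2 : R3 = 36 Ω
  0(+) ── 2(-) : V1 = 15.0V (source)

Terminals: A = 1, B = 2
Find the Thévenin equivalent first; then I_n = V_th/R_th and R_n = R_th.
Step 1 — V_th is the open-circuit voltage V_A - V_B (nothing connected across the terminals).
Nodal analysis, taking node 2 as the 0 V reference.
Source V1 fixes V_0 = 15 V.
KCL at each unknown node (sum of currents leaving = 0; resistances in Ω):
  Node 1: (V_1 - 15)/680 + (V_1 - 0)/5.6 + (V_1 - 0)/36 = 0
Collecting terms: 0.2078 × V_1 = 0.02206  =>  V_1 = 0.1061 V
V_th = V_1 - V_2 = 0.1061 - 0 = 0.1061 V
Step 2 — R_th: zero the source — replace V1 by a short circuit (node 2 merges into node 0) — and find the resistance seen between A (node 1) and B (node 0).
Reduce the network between node 1 (A) and node 0 (B) by series/parallel combination:
  Rp1 = R1 ‖ R2 ‖ R3 (parallel, all between nodes 0 and 1) = 1/(1/680 + 1/5.6 + 1/36) = 4.812 Ω
R_th = 4.812 Ω
I_n = V_th/R_th = 0.1061/4.812 = 0.02206 A, and R_n = R_th = 4.812 Ω

Final answer: I_n = 0.02206 A, R_n = 4.812 Ω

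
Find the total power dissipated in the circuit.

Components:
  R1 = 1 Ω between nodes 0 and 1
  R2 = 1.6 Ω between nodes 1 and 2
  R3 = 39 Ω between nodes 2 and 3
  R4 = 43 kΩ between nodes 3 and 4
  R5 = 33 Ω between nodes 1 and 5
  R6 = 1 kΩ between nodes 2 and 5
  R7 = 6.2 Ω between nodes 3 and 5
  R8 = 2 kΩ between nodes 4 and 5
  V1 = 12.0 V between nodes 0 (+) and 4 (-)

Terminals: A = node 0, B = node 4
Nodal analysis, taking node 4 as the 0 V reference.
Source V1 fixes V_0 = 12 V.
KCL at each unknown node (sum of currents leaving = 0; resistances in Ω):
  Node 1: (V_1 - 12)/1 + (V_1 - V_2)/1.6 + (V_1 - V_5)/33 = 0
  Node 2: (V_2 - V_1)/1.6 + (V_2 - V_3)/39 + (V_2 - V_5)/1000 = 0
  Node 3: (V_3 - V_2)/39 + (V_3 - 0)/43000 + (V_3 - V_5)/6.2 = 0
  Node 5: (V_5 - V_1)/33 + (V_5 - V_2)/1000 + (V_5 - V_3)/6.2 + (V_5 - 0)/2000 = 0
Collecting terms (coefficients in siemens):
  1.655·V_1 - 0.625·V_2 - 0.0303·V_5 = 12
  0.6516·V_2 - 0.625·V_1 - 0.02564·V_3 - 0.001·V_5 = 0
  0.187·V_3 - 0.02564·V_2 - 0.1613·V_5 = 0
  0.1931·V_5 - 0.0303·V_1 - 0.001·V_2 - 0.1613·V_3 = 0
Solving these 4 simultaneous equations (Gaussian elimination) gives:
  V_1 = 11.99 V, V_2 = 11.99 V, V_3 = 11.89 V, V_5 = 11.88 V
Power in each resistor, P = (ΔV)²/R:
  P_R1 = (12 - 11.99)²/1 = 0.00003862 W
  P_R2 = (11.99 - 11.99)²/1.6 = 0.00001128 W
  P_R3 = (11.99 - 11.89)²/39 = 0.0002521 W
  P_R4 = (11.89 - 0)²/43000 = 0.003288 W
  P_R5 = (11.99 - 11.88)²/33 = 0.000418 W
  P_R6 = (11.99 - 11.88)²/1000 = 0.00001281 W
  P_R7 = (11.89 - 11.88)²/6.2 = 0.00003183 W
  P_R8 = (0 - 11.88)²/2000 = 0.07052 W
P_total = P_R1 + P_R2 + P_R3 + P_R4 + P_R5 + P_R6 + P_R7 + P_R8 = 0.07458 W

Final answer: 0.07458 W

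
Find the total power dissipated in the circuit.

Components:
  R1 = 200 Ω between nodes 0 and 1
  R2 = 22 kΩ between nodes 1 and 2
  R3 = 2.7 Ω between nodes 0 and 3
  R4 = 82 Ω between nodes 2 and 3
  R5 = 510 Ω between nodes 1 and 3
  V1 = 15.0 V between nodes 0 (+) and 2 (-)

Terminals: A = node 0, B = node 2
Nodal analysis, taking node 2 as the 0 V reference.
Source V1 fixes V_0 = 15 V.
KCL at each unknown node (sum of currents leaving = 0; resistances in Ω):
  Node 1: (V_1 - 15)/200 + (V_1 - 0)/22000 + (V_1 - V_3)/510 = 0
  Node 3: (V_3 - 15)/2.7 + (V_3 - 0)/82 + (V_3 - V_1)/510 = 0
Collecting terms (coefficients in siemens):
  0.007006·V_1 - 0.001961·V_3 = 0.075
  0.3845·V_3 - 0.001961·V_1 = 5.556
Determinant D = (0.007006)(0.3845) - (-0.001961)(-0.001961) = 0.00269
V_1 = [(0.075)(0.3845) - (-0.001961)(5.556)]/D = 14.77 V
V_3 = [(0.007006)(5.556) - (0.075)(-0.001961)]/D = 14.52 V
Power in each resistor, P = (ΔV)²/R:
  P_R1 = (15 - 14.77)²/200 = 0.0002663 W
  P_R2 = (14.77 - 0)²/22000 = 0.009915 W
  P_R3 = (15 - 14.52)²/2.7 = 0.08423 W
  P_R4 = (0 - 14.52)²/82 = 2.572 W
  P_R5 = (14.77 - 14.52)²/510 = 0.0001188 W
P_total = P_R1 + P_R2 + P_R3 + P_R4 + P_R5 = 2.667 W

Final answer: 2.667 W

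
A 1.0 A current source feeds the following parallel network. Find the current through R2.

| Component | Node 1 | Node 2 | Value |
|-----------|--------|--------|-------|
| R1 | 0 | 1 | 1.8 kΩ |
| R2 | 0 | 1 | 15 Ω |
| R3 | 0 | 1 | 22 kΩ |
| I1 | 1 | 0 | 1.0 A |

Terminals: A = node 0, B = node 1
All resistors sit directly between nodes 0 and 1, so they are in parallel and share one voltage V; the full source current 1 A splits among them.
1/R_par = 1/1800 + 1/15 + 1/22000 = 0.06727 S  =>  R_par = 14.87 Ω
V = I × R_par = 1 × 14.87 = 14.87 V
I_R2 = V/R2 = 14.87/15 = 0.9911 A

Final answer: 0.9911 A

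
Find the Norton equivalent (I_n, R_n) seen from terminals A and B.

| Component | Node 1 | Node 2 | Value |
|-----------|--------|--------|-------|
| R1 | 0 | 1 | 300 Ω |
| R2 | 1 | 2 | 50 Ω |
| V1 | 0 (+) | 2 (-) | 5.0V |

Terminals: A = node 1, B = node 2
Find the Thévenin equivalent first; then I_n = V_th/R_th and R_n = R_th.
Step 1 — V_th is the open-circuit voltage V_A - V_B (nothing connected across the terminals).
Nodal analysis, taking node 2 as the 0 V reference.
Source V1 fixes V_0 = 5 V.
KCL at each unknown node (sum of currents leaving = 0; resistances in Ω):
  Node 1: (V_1 - 5)/300 + (V_1 - 0)/50 = 0
Collecting terms: 0.02333 × V_1 = 0.01667  =>  V_1 = 0.7143 V
V_th = V_1 - V_2 = 0.7143 - 0 = 0.7143 V
Step 2 — R_th: zero the source — replace V1 by a short circuit (node 2 merges into node 0) — and find the resistance seen between A (node 1) and B (node 0).
Reduce the network between node 1 (A) and node 0 (B) by series/parallel combination:
  Rp1 = R1 ‖ R2 (parallel, both between nodes 0 and 1) = 1/(1/300 + 1/50) = 42.86 Ω
R_th = 42.86 Ω
I_n = V_th/R_th = 0.7143/42.86 = 0.01667 A, and R_n = R_th = 42.86 Ω

Final answer: I_n = 0.01667 A, R_n = 42.86 Ω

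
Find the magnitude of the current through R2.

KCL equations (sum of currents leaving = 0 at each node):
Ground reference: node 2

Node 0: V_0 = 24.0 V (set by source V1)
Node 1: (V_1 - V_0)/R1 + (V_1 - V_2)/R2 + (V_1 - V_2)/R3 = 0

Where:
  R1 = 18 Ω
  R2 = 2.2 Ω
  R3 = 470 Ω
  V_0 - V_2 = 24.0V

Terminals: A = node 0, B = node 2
Nodal analysis, taking node 2 as the 0 V reference.
Source V1 fixes V_0 = 24 V.
KCL at each unknown node (sum of currents leaving = 0; resistances in Ω):
  Node 1: (V_1 - 24)/18 + (V_1 - 0)/2.2 + (V_1 - 0)/470 = 0
Collecting terms: 0.5122 × V_1 = 1.333  =>  V_1 = 2.603 V
I_R2 = (V_1 - V_2)/R2 = (2.603 - 0)/2.2 = 1.183 A
|I_R2| = 1.183 A

Final answer: |I_R2| = 1.183 A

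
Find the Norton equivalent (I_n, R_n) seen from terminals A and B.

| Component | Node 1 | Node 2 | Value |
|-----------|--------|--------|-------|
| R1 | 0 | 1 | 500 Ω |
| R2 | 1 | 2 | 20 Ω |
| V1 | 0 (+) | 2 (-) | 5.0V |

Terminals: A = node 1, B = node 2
Find the Thévenin equivalent first; then I_n = V_th/R_th and R_n = R_th.
Step 1 — V_th is the open-circuit voltage V_A - V_B (nothing connected across the terminals).
Nodal analysis, taking node 2 as the 0 V reference.
Source V1 fixes V_0 = 5 V.
KCL at each unknown node (sum of currents leaving = 0; resistances in Ω):
  Node 1: (V_1 - 5)/500 + (V_1 - 0)/20 = 0
Collecting terms: 0.052 × V_1 = 0.01  =>  V_1 = 0.1923 V
V_th = V_1 - V_2 = 0.1923 - 0 = 0.1923 V
Step 2 — R_th: zero the source — replace V1 by a short circuit (node 2 merges into node 0) — and find the resistance seen between A (node 1) and B (node 0).
Reduce the network between node 1 (A) and node 0 (B) by series/parallel combination:
  Rp1 = R1 ‖ R2 (parallel, both between nodes 0 and 1) = 1/(1/500 + 1/20) = 19.23 Ω
R_th = 19.23 Ω
I_n = V_th/R_th = 0.1923/19.23 = 0.01 A, and R_n = R_th = 19.23 Ω

Final answer: I_n = 0.01 A, R_n = 19.23 Ω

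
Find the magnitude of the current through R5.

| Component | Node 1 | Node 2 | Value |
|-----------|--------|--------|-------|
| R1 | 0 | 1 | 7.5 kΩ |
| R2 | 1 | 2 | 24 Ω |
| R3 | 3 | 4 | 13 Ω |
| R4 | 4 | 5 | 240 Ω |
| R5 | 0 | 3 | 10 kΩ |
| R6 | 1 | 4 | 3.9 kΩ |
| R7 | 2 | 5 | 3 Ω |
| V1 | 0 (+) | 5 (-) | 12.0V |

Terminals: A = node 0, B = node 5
Nodal analysis, taking node 5 as the 0 V reference.
Source V1 fixes V_0 = 12 V.
KCL at each unknown node (sum of currents leaving = 0; resistances in Ω):
  Node 1: (V_1 - 12)/7500 + (V_1 - V_2)/24 + (V_1 - V_4)/3900 = 0
  Node 2: (V_2 - V_1)/24 + (V_2 - 0)/3 = 0
  Node 3: (V_3 - V_4)/13 + (V_3 - 12)/10000 = 0
  Node 4: (V_4 - V_3)/13 + (V_4 - 0)/240 + (V_4 - V_1)/3900 = 0
Collecting terms (coefficients in siemens):
  0.04206·V_1 - 0.04167·V_2 - 0.0002564·V_4 = 0.0016
  0.375·V_2 - 0.04167·V_1 = 0
  0.07702·V_3 - 0.07692·V_4 = 0.0012
  0.08135·V_4 - 0.0002564·V_1 - 0.07692·V_3 = 0
Solving these 4 simultaneous equations (Gaussian elimination) gives:
  V_1 = 0.04458 V, V_2 = 0.004954 V, V_3 = 0.2827 V, V_4 = 0.2675 V
I_R5 = (V_0 - V_3)/R5 = (12 - 0.2827)/10000 = 0.001172 A
|I_R5| = 0.001172 A

Final answer: |I_R5| = 0.001172 A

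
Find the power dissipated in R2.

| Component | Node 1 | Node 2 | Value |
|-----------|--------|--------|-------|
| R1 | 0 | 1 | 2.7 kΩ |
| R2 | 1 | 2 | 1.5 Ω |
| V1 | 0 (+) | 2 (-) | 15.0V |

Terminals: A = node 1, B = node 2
Nodal analysis, taking node 2 as the 0 V reference.
Source V1 fixes V_0 = 15 V.
KCL at each unknown node (sum of currents leaving = 0; resistances in Ω):
  Node 1: (V_1 - 15)/2700 + (V_1 - 0)/1.5 = 0
Collecting terms: 0.667 × V_1 = 0.005556  =>  V_1 = 0.008329 V
I_R2 = (V_1 - V_2)/R2 = (0.008329 - 0)/1.5 = 0.005552 A
P_R2 = I_R2² × R2 = (0.005552)² × 1.5 = 0.00004624 W

Final answer: 4.624e-05 W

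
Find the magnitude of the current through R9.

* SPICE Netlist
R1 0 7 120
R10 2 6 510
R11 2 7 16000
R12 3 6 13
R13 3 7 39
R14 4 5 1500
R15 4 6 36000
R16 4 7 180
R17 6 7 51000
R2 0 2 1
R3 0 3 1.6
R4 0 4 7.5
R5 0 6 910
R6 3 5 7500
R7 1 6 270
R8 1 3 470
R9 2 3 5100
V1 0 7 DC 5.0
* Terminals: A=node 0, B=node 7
Nodal analysis, taking node 7 as the 0 V reference.
Source V1 fixes V_0 = 5 V.
KCL at each unknown node (sum of currents leaving = 0; resistances in Ω):
  Node 1: (V_1 - V_6)/270 + (V_1 - V_3)/470 = 0
  Node 2: (V_2 - 5)/1 + (V_2 - V_3)/5100 + (V_2 - V_6)/510 + (V_2 - 0)/16000 = 0
  Node 3: (V_3 - 5)/1.6 + (V_3 - V_5)/7500 + (V_3 - V_1)/470 + (V_3 - V_2)/5100 + (V_3 - V_6)/13 + (V_3 - 0)/39 = 0
  Node 4: (V_4 - 5)/7.5 + (V_4 - V_5)/1500 + (V_4 - V_6)/36000 + (V_4 - 0)/180 = 0
  Node 5: (V_5 - V_3)/7500 + (V_5 - V_4)/1500 = 0
  Node 6: (V_6 - 5)/910 + (V_6 - V_1)/270 + (V_6 - V_2)/510 + (V_6 - V_3)/13 + (V_6 - V_4)/36000 + (V_6 - 0)/51000 = 0
Collecting terms (coefficients in siemens):
  0.005831·V_1 - 0.002128·V_3 - 0.003704·V_6 = 0
  1.002·V_2 - 0.0001961·V_3 - 0.001961·V_6 = 5
  0.73·V_3 - 0.002128·V_1 - 0.0001961·V_2 - 0.0001333·V_5 - 0.07692·V_6 = 3.125
  0.1396·V_4 - 0.0006667·V_5 - 0.00002778·V_6 = 0.6667
  0.0008·V_5 - 0.0001333·V_3 - 0.0006667·V_4 = 0
  0.08373·V_6 - 0.003704·V_1 - 0.001961·V_2 - 0.07692·V_3 - 0.00002778·V_4 = 0.005495
Solving these 6 simultaneous equations (Gaussian elimination) gives:
  V_1 = 4.808 V, V_2 = 4.999 V, V_3 = 4.804 V, V_4 = 4.8 V
  V_5 = 4.801 V, V_6 = 4.81 V
I_R9 = (V_2 - V_3)/R9 = (4.999 - 4.804)/5100 = 0.00003834 A
|I_R9| = 0.00003834 A

Final answer: |I_R9| = 3.834e-05 A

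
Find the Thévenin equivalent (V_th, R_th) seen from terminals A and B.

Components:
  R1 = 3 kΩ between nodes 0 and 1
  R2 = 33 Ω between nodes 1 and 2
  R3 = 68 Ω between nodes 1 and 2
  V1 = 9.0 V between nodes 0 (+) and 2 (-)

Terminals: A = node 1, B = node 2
Step 1 — V_th is the open-circuit voltage V_A - V_B (nothing connected across the terminals).
Nodal analysis, taking node 2 as the 0 V reference.
Source V1 fixes V_0 = 9 V.
KCL at each unknown node (sum of currents leaving = 0; resistances in Ω):
  Node 1: (V_1 - 9)/3000 + (V_1 - 0)/33 + (V_1 - 0)/68 = 0
Collecting terms: 0.04534 × V_1 = 0.003  =>  V_1 = 0.06616 V
V_th = V_1 - V_2 = 0.06616 - 0 = 0.06616 V
Step 2 — R_th: zero the source — replace V1 by a short circuit (node 2 merges into node 0) — and find the resistance seen between A (node 1) and B (node 0).
Reduce the network between node 1 (A) and node 0 (B) by series/parallel combination:
  Rp1 = R1 ‖ R2 ‖ R3 (parallel, all between nodes 0 and 1) = 1/(1/3000 + 1/33 + 1/68) = 22.05 Ω
R_th = 22.05 Ω

Final answer: V_th = 0.06616 V, R_th = 22.05 Ω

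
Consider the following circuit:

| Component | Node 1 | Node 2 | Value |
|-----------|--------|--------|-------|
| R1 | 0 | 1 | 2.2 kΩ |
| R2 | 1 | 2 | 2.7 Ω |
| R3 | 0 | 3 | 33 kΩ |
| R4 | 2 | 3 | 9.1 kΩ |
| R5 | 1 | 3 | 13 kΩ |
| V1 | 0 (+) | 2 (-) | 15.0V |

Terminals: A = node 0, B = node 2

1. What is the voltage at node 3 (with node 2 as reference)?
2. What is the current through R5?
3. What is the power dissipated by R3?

Nodal analysis, taking node 2 as the 0 V reference.
Source V1 fixes V_0 = 15 V.
KCL at each unknown node (sum of currents leaving = 0; resistances in Ω):
  Node 1: (V_1 - 15)/2200 + (V_1 - 0)/2.7 + (V_1 - V_3)/13000 = 0
  Node 3: (V_3 - 15)/33000 + (V_3 - 0)/9100 + (V_3 - V_1)/13000 = 0
Collecting terms (coefficients in siemens):
  0.3709·V_1 - 0.00007692·V_3 = 0.006818
  0.0002171·V_3 - 0.00007692·V_1 = 0.0004545
Determinant D = (0.3709)(0.0002171) - (-0.00007692)(-0.00007692) = 0.00008052
V_1 = [(0.006818)(0.0002171) - (-0.00007692)(0.0004545)]/D = 0.01882 V
V_3 = [(0.3709)(0.0004545) - (0.006818)(-0.00007692)]/D = 2.1 V
Part 1:
  Read off the nodal solution: V_3 = 2.1 V
Part 2:
  I_R5 = (V_1 - V_3)/R5 = (0.01882 - 2.1)/13000 = -0.0001601 A
  Magnitude: I_R5 = 0.0001601 A
Part 3:
  I_R3 = (V_0 - V_3)/R3 = (15 - 2.1)/33000 = 0.0003909 A
  P_R3 = I_R3² × R3 = (0.0003909)² × 33000 = 0.005043 W

Final answers:
1. V_3 = 2.1 V
2. I_R5 = 0.0001601 A
3. P_R3 = 0.005043 W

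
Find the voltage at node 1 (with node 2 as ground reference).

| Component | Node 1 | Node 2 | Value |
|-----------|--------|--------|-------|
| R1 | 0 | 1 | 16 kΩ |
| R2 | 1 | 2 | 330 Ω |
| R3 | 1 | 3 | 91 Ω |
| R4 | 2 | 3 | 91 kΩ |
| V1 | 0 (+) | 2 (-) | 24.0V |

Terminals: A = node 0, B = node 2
Nodal analysis, taking node 2 as the 0 V reference.
Source V1 fixes V_0 = 24 V.
KCL at each unknown node (sum of currents leaving = 0; resistances in Ω):
  Node 1: (V_1 - 24)/16000 + (V_1 - 0)/330 + (V_1 - V_3)/91 = 0
  Node 3: (V_3 - V_1)/91 + (V_3 - 0)/91000 = 0
Collecting terms (coefficients in siemens):
  0.01408·V_1 - 0.01099·V_3 = 0.0015
  0.011·V_3 - 0.01099·V_1 = 0
Determinant D = (0.01408)(0.011) - (-0.01099)(-0.01099) = 0.00003414
V_1 = [(0.0015)(0.011) - (-0.01099)(0)]/D = 0.4833 V
V_3 = [(0.01408)(0) - (0.0015)(-0.01099)]/D = 0.4828 V
The requested potential is V_1 = 0.4833 V.

Final answer: V_1 = 0.4833 V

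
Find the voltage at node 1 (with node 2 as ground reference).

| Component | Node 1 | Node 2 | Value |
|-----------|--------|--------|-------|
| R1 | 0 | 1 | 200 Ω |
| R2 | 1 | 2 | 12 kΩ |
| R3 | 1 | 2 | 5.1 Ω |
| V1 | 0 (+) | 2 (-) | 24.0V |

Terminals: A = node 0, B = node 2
Nodal analysis, taking node 2 as the 0 V reference.
Source V1 fixes V_0 = 24 V.
KCL at each unknown node (sum of currents leaving = 0; resistances in Ω):
  Node 1: (V_1 - 24)/200 + (V_1 - 0)/12000 + (V_1 - 0)/5.1 = 0
Collecting terms: 0.2012 × V_1 = 0.12  =>  V_1 = 0.5965 V
The requested potential is V_1 = 0.5965 V.

Final answer: V_1 = 0.5965 V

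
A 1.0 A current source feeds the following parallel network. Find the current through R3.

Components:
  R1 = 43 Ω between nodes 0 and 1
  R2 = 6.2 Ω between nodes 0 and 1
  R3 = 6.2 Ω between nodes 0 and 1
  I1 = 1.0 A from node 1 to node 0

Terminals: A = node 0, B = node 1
All resistors sit directly between nodes 0 and 1, so they are in parallel and share one voltage V; the full source current 1 A splits among them.
1/R_par = 1/43 + 1/6.2 + 1/6.2 = 0.3458 S  =>  R_par = 2.892 Ω
V = I × R_par = 1 × 2.892 = 2.892 V
I_R3 = V/R3 = 2.892/6.2 = 0.4664 A

Final answer: 0.4664 A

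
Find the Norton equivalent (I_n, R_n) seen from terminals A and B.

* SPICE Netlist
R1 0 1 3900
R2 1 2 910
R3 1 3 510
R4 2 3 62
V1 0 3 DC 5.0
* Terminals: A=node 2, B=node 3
Find the Thévenin equivalent first; then I_n = V_th/R_th and R_n = R_th.
Step 1 — V_th is the open-circuit voltage V_A - V_B (nothing connected across the terminals).
Nodal analysis, taking node 3 as the 0 V reference.
Source V1 fixes V_0 = 5 V.
KCL at each unknown node (sum of currents leaving = 0; resistances in Ω):
  Node 1: (V_1 - 5)/3900 + (V_1 - V_2)/910 + (V_1 - 0)/510 = 0
  Node 2: (V_2 - V_1)/910 + (V_2 - 0)/62 = 0
Collecting terms (coefficients in siemens):
  0.003316·V_1 - 0.001099·V_2 = 0.001282
  0.01723·V_2 - 0.001099·V_1 = 0
Determinant D = (0.003316)(0.01723) - (-0.001099)(-0.001099) = 0.00005592
V_1 = [(0.001282)(0.01723) - (-0.001099)(0)]/D = 0.395 V
V_2 = [(0.003316)(0) - (0.001282)(-0.001099)]/D = 0.02519 V
V_th = V_2 - V_3 = 0.02519 - 0 = 0.02519 V
Step 2 — R_th: zero the source — replace V1 by a short circuit (node 3 merges into node 0) — and find the resistance seen between A (node 2) and B (node 0).
Reduce the network between node 2 (A) and node 0 (B) by series/parallel combination:
  Rp1 = R1 ‖ R3 (parallel, both between nodes 0 and 1) = 1/(1/3900 + 1/510) = 451 Ω
  Rs1 = R2 + Rp1 (series, joined only at node 1) = 910 + 451 = 1361 Ω
  Rp2 = R4 ‖ Rs1 (parallel, both between nodes 0 and 2) = 1/(1/62 + 1/1361) = 59.3 Ω
R_th = 59.3 Ω
I_n = V_th/R_th = 0.02519/59.3 = 0.0004249 A, and R_n = R_th = 59.3 Ω

Final answer: I_n = 0.0004249 A, R_n = 59.3 Ω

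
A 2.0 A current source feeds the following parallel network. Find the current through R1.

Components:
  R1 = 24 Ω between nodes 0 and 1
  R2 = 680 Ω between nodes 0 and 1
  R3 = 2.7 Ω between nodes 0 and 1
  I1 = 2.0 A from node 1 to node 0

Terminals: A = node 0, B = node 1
All resistors sit directly between nodes 0 and 1, so they are in parallel and share one voltage V; the full source current 2 A splits among them.
1/R_par = 1/24 + 1/680 + 1/2.7 = 0.4135 S  =>  R_par = 2.418 Ω
V = I × R_par = 2 × 2.418 = 4.837 V
I_R1 = V/R1 = 4.837/24 = 0.2015 A

Final answer: 0.2015 A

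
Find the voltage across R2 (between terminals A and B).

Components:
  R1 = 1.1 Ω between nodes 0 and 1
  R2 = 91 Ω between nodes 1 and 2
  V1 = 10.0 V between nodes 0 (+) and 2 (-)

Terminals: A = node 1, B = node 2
R1 and R2 are in series across V1 (node 0 → node 1 → node 2), and the output A–B is taken across R2, so this is a voltage divider.
Series current: I = V1/(R1 + R2) = 10/(1.1 + 91) = 10/92.1 = 0.1086 A
V_R2 = I × R2 = V1 × R2/(R1 + R2) = 10 × 91/92.1 = 9.881 V

Final answer: 9.881 V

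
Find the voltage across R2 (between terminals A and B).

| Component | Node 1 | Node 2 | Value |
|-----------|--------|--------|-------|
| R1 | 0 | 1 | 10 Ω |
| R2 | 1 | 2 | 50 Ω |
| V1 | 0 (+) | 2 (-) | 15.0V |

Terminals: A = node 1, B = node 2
R1 and R2 are in series across V1 (node 0 → node 1 → node 2), and the output A–B is taken across R2, so this is a voltage divider.
Series current: I = V1/(R1 + R2) = 15/(10 + 50) = 15/60 = 0.25 A
V_R2 = I × R2 = V1 × R2/(R1 + R2) = 15 × 50/60 = 12.5 V

Final answer: 12.5 V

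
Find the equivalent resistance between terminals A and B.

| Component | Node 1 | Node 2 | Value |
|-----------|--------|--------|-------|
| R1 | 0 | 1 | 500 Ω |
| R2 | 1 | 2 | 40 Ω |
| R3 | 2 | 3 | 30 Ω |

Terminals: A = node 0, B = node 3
Reduce the network between node 0 (A) and node 3 (B) by series/parallel combination:
  Rs1 = R1 + R2 (series, joined only at node 1) = 500 + 40 = 540 Ω
  Rs2 = R3 + Rs1 (series, joined only at node 2) = 30 + 540 = 570 Ω
R_eq = 570 Ω

Final answer: 570 Ω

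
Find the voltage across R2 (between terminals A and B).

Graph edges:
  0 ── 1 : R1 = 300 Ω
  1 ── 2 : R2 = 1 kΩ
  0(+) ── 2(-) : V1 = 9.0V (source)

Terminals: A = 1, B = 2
R1 and R2 are in series across V1 (node 0 → node 1 → node 2), and the output A–B is taken across R2, so this is a voltage divider.
Series current: I = V1/(R1 + R2) = 9/(300 + 1000) = 9/1300 = 0.006923 A
V_R2 = I × R2 = V1 × R2/(R1 + R2) = 9 × 1000/1300 = 6.923 V

Final answer: 6.923 V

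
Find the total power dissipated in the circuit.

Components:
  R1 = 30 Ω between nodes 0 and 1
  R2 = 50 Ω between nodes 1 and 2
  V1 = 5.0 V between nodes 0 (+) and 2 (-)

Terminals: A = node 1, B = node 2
Nodal analysis, taking node 2 as the 0 V reference.
Source V1 fixes V_0 = 5 V.
KCL at each unknown node (sum of currents leaving = 0; resistances in Ω):
  Node 1: (V_1 - 5)/30 + (V_1 - 0)/50 = 0
Collecting terms: 0.05333 × V_1 = 0.1667  =>  V_1 = 3.125 V
Power in each resistor, P = (ΔV)²/R:
  P_R1 = (5 - 3.125)²/30 = 0.1172 W
  P_R2 = (3.125 - 0)²/50 = 0.1953 W
P_total = P_R1 + P_R2 = 0.3125 W

Final answer: 0.3125 W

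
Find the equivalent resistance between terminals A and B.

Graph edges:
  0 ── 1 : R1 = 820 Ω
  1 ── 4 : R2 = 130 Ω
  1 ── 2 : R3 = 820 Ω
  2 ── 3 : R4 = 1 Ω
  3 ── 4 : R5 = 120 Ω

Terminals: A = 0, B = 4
Reduce the network between node 0 (A) and node 4 (B) by series/parallel combination:
  Rs1 = R3 + R4 (series, joined only at node 2) = 820 + 1 = 821 Ω
  Rs2 = R5 + Rs1 (series, joined only at node 3) = 120 + 821 = 941 Ω
  Rp1 = R2 ‖ Rs2 (parallel, both between nodes 1 and 4) = 1/(1/130 + 1/941) = 114.2 Ω
  Rs3 = R1 + Rp1 (series, joined only at node 1) = 820 + 114.2 = 934.2 Ω
R_eq = 934.2 Ω

Final answer: 934.2 Ω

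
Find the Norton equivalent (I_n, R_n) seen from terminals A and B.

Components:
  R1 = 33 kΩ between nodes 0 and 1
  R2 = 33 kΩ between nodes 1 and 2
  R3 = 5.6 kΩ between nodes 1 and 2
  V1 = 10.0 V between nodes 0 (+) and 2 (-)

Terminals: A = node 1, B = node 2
Find the Thévenin equivalent first; then I_n = V_th/R_th and R_n = R_th.
Step 1 — V_th is the open-circuit voltage V_A - V_B (nothing connected across the terminals).
Nodal analysis, taking node 2 as the 0 V reference.
Source V1 fixes V_0 = 10 V.
KCL at each unknown node (sum of currents leaving = 0; resistances in Ω):
  Node 1: (V_1 - 10)/33000 + (V_1 - 0)/33000 + (V_1 - 0)/5600 = 0
Collecting terms: 0.0002392 × V_1 = 0.000303  =>  V_1 = 1.267 V
V_th = V_1 - V_2 = 1.267 - 0 = 1.267 V
Step 2 — R_th: zero the source — replace V1 by a short circuit (node 2 merges into node 0) — and find the resistance seen between A (node 1) and B (node 0).
Reduce the network between node 1 (A) and node 0 (B) by series/parallel combination:
  Rp1 = R1 ‖ R2 ‖ R3 (parallel, all between nodes 0 and 1) = 1/(1/33000 + 1/33000 + 1/5600) = 4181 Ω
R_th = 4.181 kΩ
I_n = V_th/R_th = 1.267/4181 = 0.000303 A, and R_n = R_th = 4.181 kΩ

Final answer: I_n = 0.000303 A, R_n = 4.181 kΩ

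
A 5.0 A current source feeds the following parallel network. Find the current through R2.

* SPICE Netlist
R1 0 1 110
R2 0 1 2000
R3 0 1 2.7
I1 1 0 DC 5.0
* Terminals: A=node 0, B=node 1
All resistors sit directly between nodes 0 and 1, so they are in parallel and share one voltage V; the full source current 5 A splits among them.
1/R_par = 1/110 + 1/2000 + 1/2.7 = 0.38 S  =>  R_par = 2.632 Ω
V = I × R_par = 5 × 2.632 = 13.16 V
I_R2 = V/R2 = 13.16/2000 = 0.00658 A

Final answer: 0.00658 A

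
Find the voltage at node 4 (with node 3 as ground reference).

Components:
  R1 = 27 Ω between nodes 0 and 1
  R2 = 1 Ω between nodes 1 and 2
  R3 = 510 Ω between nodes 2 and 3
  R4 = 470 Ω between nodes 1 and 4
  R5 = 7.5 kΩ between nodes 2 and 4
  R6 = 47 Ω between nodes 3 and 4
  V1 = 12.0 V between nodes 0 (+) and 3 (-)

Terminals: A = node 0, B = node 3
Nodal analysis, taking node 3 as the 0 V reference.
Source V1 fixes V_0 = 12 V.
KCL at each unknown node (sum of currents leaving = 0; resistances in Ω):
  Node 1: (V_1 - 12)/27 + (V_1 - V_2)/1 + (V_1 - V_4)/470 = 0
  Node 2: (V_2 - V_1)/1 + (V_2 - 0)/510 + (V_2 - V_4)/7500 = 0
  Node 4: (V_4 - V_1)/470 + (V_4 - V_2)/7500 + (V_4 - 0)/47 = 0
Collecting terms (coefficients in siemens):
  1.039·V_1 - 1·V_2 - 0.002128·V_4 = 0.4444
  1.002·V_2 - 1·V_1 - 0.0001333·V_4 = 0
  0.02354·V_4 - 0.002128·V_1 - 0.0001333·V_2 = 0
Solving these 3 simultaneous equations (Gaussian elimination) gives:
  V_1 = 10.83 V, V_2 = 10.81 V, V_4 = 1.04 V
The requested potential is V_4 = 1.04 V.

Final answer: V_4 = 1.04 V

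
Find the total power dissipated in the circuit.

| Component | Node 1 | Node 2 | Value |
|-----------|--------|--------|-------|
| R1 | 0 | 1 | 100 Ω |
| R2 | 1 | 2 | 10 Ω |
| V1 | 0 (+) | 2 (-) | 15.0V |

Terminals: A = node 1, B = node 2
Nodal analysis, taking node 2 as the 0 V reference.
Source V1 fixes V_0 = 15 V.
KCL at each unknown node (sum of currents leaving = 0; resistances in Ω):
  Node 1: (V_1 - 15)/100 + (V_1 - 0)/10 = 0
Collecting terms: 0.11 × V_1 = 0.15  =>  V_1 = 1.364 V
Power in each resistor, P = (ΔV)²/R:
  P_R1 = (15 - 1.364)²/100 = 1.86 W
  P_R2 = (1.364 - 0)²/10 = 0.186 W
P_total = P_R1 + P_R2 = 2.045 W

Final answer: 2.045 W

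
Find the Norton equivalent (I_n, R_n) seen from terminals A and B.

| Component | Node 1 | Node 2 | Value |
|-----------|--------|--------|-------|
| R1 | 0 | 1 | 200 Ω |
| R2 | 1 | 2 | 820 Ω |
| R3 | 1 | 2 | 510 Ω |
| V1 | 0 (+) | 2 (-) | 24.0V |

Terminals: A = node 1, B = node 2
Find the Thévenin equivalent first; then I_n = V_th/R_th and R_n = R_th.
Step 1 — V_th is the open-circuit voltage V_A - V_B (nothing connected across the terminals).
Nodal analysis, taking node 2 as the 0 V reference.
Source V1 fixes V_0 = 24 V.
KCL at each unknown node (sum of currents leaving = 0; resistances in Ω):
  Node 1: (V_1 - 24)/200 + (V_1 - 0)/820 + (V_1 - 0)/510 = 0
Collecting terms: 0.00818 × V_1 = 0.12  =>  V_1 = 14.67 V
V_th = V_1 - V_2 = 14.67 - 0 = 14.67 V
Step 2 — R_th: zero the source — replace V1 by a short circuit (node 2 merges into node 0) — and find the resistance seen between A (node 1) and B (node 0).
Reduce the network between node 1 (A) and node 0 (B) by series/parallel combination:
  Rp1 = R1 ‖ R2 ‖ R3 (parallel, all between nodes 0 and 1) = 1/(1/200 + 1/820 + 1/510) = 122.2 Ω
R_th = 122.2 Ω
I_n = V_th/R_th = 14.67/122.2 = 0.12 A, and R_n = R_th = 122.2 Ω

Final answer: I_n = 0.12 A, R_n = 122.2 Ω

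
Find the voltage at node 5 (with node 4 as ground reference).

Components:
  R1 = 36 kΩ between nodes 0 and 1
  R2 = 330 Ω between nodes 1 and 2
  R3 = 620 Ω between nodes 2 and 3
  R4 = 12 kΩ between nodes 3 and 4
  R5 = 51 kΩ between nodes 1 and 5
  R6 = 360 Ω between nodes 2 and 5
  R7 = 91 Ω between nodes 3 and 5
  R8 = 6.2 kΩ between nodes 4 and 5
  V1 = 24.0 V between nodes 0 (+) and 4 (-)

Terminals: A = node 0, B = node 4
Nodal analysis, taking node 4 as the 0 V reference.
Source V1 fixes V_0 = 24 V.
KCL at each unknown node (sum of currents leaving = 0; resistances in Ω):
  Node 1: (V_1 - 24)/36000 + (V_1 - V_2)/330 + (V_1 - V_5)/51000 = 0
  Node 2: (V_2 - V_1)/330 + (V_2 - V_3)/620 + (V_2 - V_5)/360 = 0
  Node 3: (V_3 - V_2)/620 + (V_3 - 0)/12000 + (V_3 - V_5)/91 = 0
  Node 5: (V_5 - V_1)/51000 + (V_5 - V_2)/360 + (V_5 - V_3)/91 + (V_5 - 0)/6200 = 0
Collecting terms (coefficients in siemens):
  0.003078·V_1 - 0.00303·V_2 - 0.00001961·V_5 = 0.0006667
  0.007421·V_2 - 0.00303·V_1 - 0.001613·V_3 - 0.002778·V_5 = 0
  0.01269·V_3 - 0.001613·V_2 - 0.01099·V_5 = 0
  0.01395·V_5 - 0.00001961·V_1 - 0.002778·V_2 - 0.01099·V_3 = 0
Solving these 4 simultaneous equations (Gaussian elimination) gives:
  V_1 = 2.74 V, V_2 = 2.547 V, V_3 = 2.415 V, V_5 = 2.414 V
The requested potential is V_5 = 2.414 V.

Final answer: V_5 = 2.414 V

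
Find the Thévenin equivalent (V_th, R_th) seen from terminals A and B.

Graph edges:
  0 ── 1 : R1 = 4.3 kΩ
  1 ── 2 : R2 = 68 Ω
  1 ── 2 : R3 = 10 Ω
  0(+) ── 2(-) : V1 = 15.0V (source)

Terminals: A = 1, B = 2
Step 1 — V_th is the open-circuit voltage V_A - V_B (nothing connected across the terminals).
Nodal analysis, taking node 2 as the 0 V reference.
Source V1 fixes V_0 = 15 V.
KCL at each unknown node (sum of currents leaving = 0; resistances in Ω):
  Node 1: (V_1 - 15)/4300 + (V_1 - 0)/68 + (V_1 - 0)/10 = 0
Collecting terms: 0.1149 × V_1 = 0.003488  =>  V_1 = 0.03035 V
V_th = V_1 - V_2 = 0.03035 - 0 = 0.03035 V
Step 2 — R_th: zero the source — replace V1 by a short circuit (node 2 merges into node 0) — and find the resistance seen between A (node 1) and B (node 0).
Reduce the network between node 1 (A) and node 0 (B) by series/parallel combination:
  Rp1 = R1 ‖ R2 ‖ R3 (parallel, all between nodes 0 and 1) = 1/(1/4300 + 1/68 + 1/10) = 8.7 Ω
R_th = 8.7 Ω

Final answer: V_th = 0.03035 V, R_th = 8.7 Ω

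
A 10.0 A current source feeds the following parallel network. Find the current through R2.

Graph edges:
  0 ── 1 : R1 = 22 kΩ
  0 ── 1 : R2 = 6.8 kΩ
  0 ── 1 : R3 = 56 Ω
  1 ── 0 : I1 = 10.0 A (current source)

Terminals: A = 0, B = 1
All resistors sit directly between nodes 0 and 1, so they are in parallel and share one voltage V; the full source current 10 A splits among them.
1/R_par = 1/22000 + 1/6800 + 1/56 = 0.01805 S  =>  R_par = 55.4 Ω
V = I × R_par = 10 × 55.4 = 554 V
I_R2 = V/R2 = 554/6800 = 0.08147 A

Final answer: 0.08147 A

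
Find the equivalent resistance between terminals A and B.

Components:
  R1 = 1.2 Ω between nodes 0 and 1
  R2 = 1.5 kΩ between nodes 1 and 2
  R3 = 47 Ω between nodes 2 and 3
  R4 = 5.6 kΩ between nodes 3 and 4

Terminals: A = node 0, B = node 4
Reduce the network between node 0 (A) and node 4 (B) by series/parallel combination:
  Rs1 = R1 + R2 (series, joined only at node 1) = 1.2 + 1500 = 1501 Ω
  Rs2 = R3 + Rs1 (series, joined only at node 2) = 47 + 1501 = 1548 Ω
  Rs3 = R4 + Rs2 (series, joined only at node 3) = 5600 + 1548 = 7148 Ω
R_eq = 7.148 kΩ

Final answer: 7.148 kΩ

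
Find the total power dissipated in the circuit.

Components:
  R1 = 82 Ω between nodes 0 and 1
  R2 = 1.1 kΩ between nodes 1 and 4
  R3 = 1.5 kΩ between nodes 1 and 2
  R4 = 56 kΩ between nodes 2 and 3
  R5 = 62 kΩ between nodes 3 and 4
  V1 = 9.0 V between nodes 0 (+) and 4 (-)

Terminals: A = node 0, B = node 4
Nodal analysis, taking node 4 as the 0 V reference.
Source V1 fixes V_0 = 9 V.
KCL at each unknown node (sum of currents leaving = 0; resistances in Ω):
  Node 1: (V_1 - 9)/82 + (V_1 - 0)/1100 + (V_1 - V_2)/1500 = 0
  Node 2: (V_2 - V_1)/1500 + (V_2 - V_3)/56000 = 0
  Node 3: (V_3 - V_2)/56000 + (V_3 - 0)/62000 = 0
Collecting terms (coefficients in siemens):
  0.01377·V_1 - 0.0006667·V_2 = 0.1098
  0.0006845·V_2 - 0.0006667·V_1 - 0.00001786·V_3 = 0
  0.00003399·V_3 - 0.00001786·V_2 = 0
Solving these 3 simultaneous equations (Gaussian elimination) gives:
  V_1 = 8.37 V, V_2 = 8.265 V, V_3 = 4.343 V
Power in each resistor, P = (ΔV)²/R:
  P_R1 = (9 - 8.37)²/82 = 0.004836 W
  P_R2 = (8.37 - 0)²/1100 = 0.06369 W
  P_R3 = (8.37 - 8.265)²/1500 = 0.000007359 W
  P_R4 = (8.265 - 4.343)²/56000 = 0.0002747 W
  P_R5 = (4.343 - 0)²/62000 = 0.0003042 W
P_total = P_R1 + P_R2 + P_R3 + P_R4 + P_R5 = 0.06911 W

Final answer: 0.06911 W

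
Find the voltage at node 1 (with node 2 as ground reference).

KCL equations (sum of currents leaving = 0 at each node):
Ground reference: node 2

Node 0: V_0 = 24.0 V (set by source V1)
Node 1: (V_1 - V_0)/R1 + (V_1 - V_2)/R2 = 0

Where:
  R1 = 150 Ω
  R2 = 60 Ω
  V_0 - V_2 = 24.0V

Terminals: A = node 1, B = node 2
Nodal analysis, taking node 2 as the 0 V reference.
Source V1 fixes V_0 = 24 V.
KCL at each unknown node (sum of currents leaving = 0; resistances in Ω):
  Node 1: (V_1 - 24)/150 + (V_1 - 0)/60 = 0
Collecting terms: 0.02333 × V_1 = 0.16  =>  V_1 = 6.857 V
The requested potential is V_1 = 6.857 V.

Final answer: V_1 = 6.857 V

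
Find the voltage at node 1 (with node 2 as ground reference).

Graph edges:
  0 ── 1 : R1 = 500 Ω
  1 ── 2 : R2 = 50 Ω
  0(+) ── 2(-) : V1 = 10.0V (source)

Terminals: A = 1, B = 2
Nodal analysis, taking node 2 as the 0 V reference.
Source V1 fixes V_0 = 10 V.
KCL at each unknown node (sum of currents leaving = 0; resistances in Ω):
  Node 1: (V_1 - 10)/500 + (V_1 - 0)/50 = 0
Collecting terms: 0.022 × V_1 = 0.02  =>  V_1 = 0.9091 V
The requested potential is V_1 = 0.9091 V.

Final answer: V_1 = 0.9091 V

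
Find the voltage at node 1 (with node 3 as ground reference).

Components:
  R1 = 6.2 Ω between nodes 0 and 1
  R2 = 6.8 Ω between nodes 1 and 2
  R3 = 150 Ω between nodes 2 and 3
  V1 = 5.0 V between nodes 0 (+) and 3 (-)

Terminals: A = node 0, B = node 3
Nodal analysis, taking node 3 as the 0 V reference.
Source V1 fixes V_0 = 5 V.
KCL at each unknown node (sum of currents leaving = 0; resistances in Ω):
  Node 1: (V_1 - 5)/6.2 + (V_1 - V_2)/6.8 = 0
  Node 2: (V_2 - V_1)/6.8 + (V_2 - 0)/150 = 0
Collecting terms (coefficients in siemens):
  0.3083·V_1 - 0.1471·V_2 = 0.8065
  0.1537·V_2 - 0.1471·V_1 = 0
Determinant D = (0.3083)(0.1537) - (-0.1471)(-0.1471) = 0.02577
V_1 = [(0.8065)(0.1537) - (-0.1471)(0)]/D = 4.81 V
V_2 = [(0.3083)(0) - (0.8065)(-0.1471)]/D = 4.601 V
The requested potential is V_1 = 4.81 V.

Final answer: V_1 = 4.81 V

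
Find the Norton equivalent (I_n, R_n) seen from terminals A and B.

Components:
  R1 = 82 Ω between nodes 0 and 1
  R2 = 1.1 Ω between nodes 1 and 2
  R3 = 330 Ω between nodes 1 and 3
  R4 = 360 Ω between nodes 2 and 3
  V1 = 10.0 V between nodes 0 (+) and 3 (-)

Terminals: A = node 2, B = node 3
Find the Thévenin equivalent first; then I_n = V_th/R_th and R_n = R_th.
Step 1 — V_th is the open-circuit voltage V_A - V_B (nothing connected across the terminals).
Nodal analysis, taking node 3 as the 0 V reference.
Source V1 fixes V_0 = 10 V.
KCL at each unknown node (sum of currents leaving = 0; resistances in Ω):
  Node 1: (V_1 - 10)/82 + (V_1 - V_2)/1.1 + (V_1 - 0)/330 = 0
  Node 2: (V_2 - V_1)/1.1 + (V_2 - 0)/360 = 0
Collecting terms (coefficients in siemens):
  0.9243·V_1 - 0.9091·V_2 = 0.122
  0.9119·V_2 - 0.9091·V_1 = 0
Determinant D = (0.9243)(0.9119) - (-0.9091)(-0.9091) = 0.01641
V_1 = [(0.122)(0.9119) - (-0.9091)(0)]/D = 6.777 V
V_2 = [(0.9243)(0) - (0.122)(-0.9091)]/D = 6.756 V
V_th = V_2 - V_3 = 6.756 - 0 = 6.756 V
Step 2 — R_th: zero the source — replace V1 by a short circuit (node 3 merges into node 0) — and find the resistance seen between A (node 2) and B (node 0).
Reduce the network between node 2 (A) and node 0 (B) by series/parallel combination:
  Rp1 = R1 ‖ R3 (parallel, both between nodes 0 and 1) = 1/(1/82 + 1/330) = 65.68 Ω
  Rs1 = R2 + Rp1 (series, joined only at node 1) = 1.1 + 65.68 = 66.78 Ω
  Rp2 = R4 ‖ Rs1 (parallel, both between nodes 0 and 2) = 1/(1/360 + 1/66.78) = 56.33 Ω
R_th = 56.33 Ω
I_n = V_th/R_th = 6.756/56.33 = 0.1199 A, and R_n = R_th = 56.33 Ω

Final answer: I_n = 0.1199 A, R_n = 56.33 Ω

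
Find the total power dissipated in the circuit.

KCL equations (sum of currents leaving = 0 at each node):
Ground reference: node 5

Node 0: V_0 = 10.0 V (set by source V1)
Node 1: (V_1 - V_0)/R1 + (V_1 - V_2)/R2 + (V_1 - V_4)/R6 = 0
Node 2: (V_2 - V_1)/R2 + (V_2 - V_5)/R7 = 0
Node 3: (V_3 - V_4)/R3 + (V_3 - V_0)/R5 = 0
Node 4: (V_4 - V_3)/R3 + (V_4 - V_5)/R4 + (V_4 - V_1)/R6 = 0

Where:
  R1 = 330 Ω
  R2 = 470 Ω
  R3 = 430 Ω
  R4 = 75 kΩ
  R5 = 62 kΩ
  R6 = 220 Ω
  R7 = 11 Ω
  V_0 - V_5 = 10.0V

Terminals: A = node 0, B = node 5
Nodal analysis, taking node 5 as the 0 V reference.
Source V1 fixes V_0 = 10 V.
KCL at each unknown node (sum of currents leaving = 0; resistances in Ω):
  Node 1: (V_1 - 10)/330 + (V_1 - V_2)/470 + (V_1 - V_4)/220 = 0
  Node 2: (V_2 - V_1)/470 + (V_2 - 0)/11 = 0
  Node 3: (V_3 - V_4)/430 + (V_3 - 10)/62000 = 0
  Node 4: (V_4 - V_3)/430 + (V_4 - 0)/75000 + (V_4 - V_1)/220 = 0
Collecting terms (coefficients in siemens):
  0.009703·V_1 - 0.002128·V_2 - 0.004545·V_4 = 0.0303
  0.09304·V_2 - 0.002128·V_1 = 0
  0.002342·V_3 - 0.002326·V_4 = 0.0001613
  0.006884·V_4 - 0.004545·V_1 - 0.002326·V_3 = 0
Solving these 4 simultaneous equations (Gaussian elimination) gives:
  V_1 = 5.928 V, V_2 = 0.1356 V, V_3 = 5.953 V, V_4 = 5.925 V
Power in each resistor, P = (ΔV)²/R:
  P_R1 = (10 - 5.928)²/330 = 0.05024 W
  P_R2 = (5.928 - 0.1356)²/470 = 0.07139 W
  P_R3 = (5.953 - 5.925)²/430 = 0.000001832 W
  P_R4 = (5.925 - 0)²/75000 = 0.0004681 W
  P_R5 = (10 - 5.953)²/62000 = 0.0002641 W
  P_R6 = (5.928 - 5.925)²/220 = 0.0000000415 W
  P_R7 = (0.1356 - 0)²/11 = 0.001671 W
P_total = P_R1 + P_R2 + P_R3 + P_R4 + P_R5 + P_R6 + P_R7 = 0.124 W

Final answer: 0.124 W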